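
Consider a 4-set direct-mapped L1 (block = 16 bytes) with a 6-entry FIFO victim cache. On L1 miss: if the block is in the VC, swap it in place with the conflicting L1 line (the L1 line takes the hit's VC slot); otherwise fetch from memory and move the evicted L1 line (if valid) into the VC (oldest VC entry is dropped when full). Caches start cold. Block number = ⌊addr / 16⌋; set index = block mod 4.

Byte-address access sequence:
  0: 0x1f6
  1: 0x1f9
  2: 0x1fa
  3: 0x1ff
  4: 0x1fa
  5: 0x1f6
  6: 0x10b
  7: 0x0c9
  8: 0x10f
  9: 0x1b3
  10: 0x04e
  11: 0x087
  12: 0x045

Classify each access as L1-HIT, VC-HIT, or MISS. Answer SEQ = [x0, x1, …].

SEQ = [MISS, L1-HIT, L1-HIT, L1-HIT, L1-HIT, L1-HIT, MISS, MISS, VC-HIT, MISS, MISS, MISS, VC-HIT]

0: 0x1f6 (blk 31, set 3) → MISS  vc=[]
1: 0x1f9 (blk 31, set 3) → L1-HIT  vc=[]
2: 0x1fa (blk 31, set 3) → L1-HIT  vc=[]
3: 0x1ff (blk 31, set 3) → L1-HIT  vc=[]
4: 0x1fa (blk 31, set 3) → L1-HIT  vc=[]
5: 0x1f6 (blk 31, set 3) → L1-HIT  vc=[]
6: 0x10b (blk 16, set 0) → MISS  vc=[]
7: 0xc9 (blk 12, set 0) → MISS  vc=[16]
8: 0x10f (blk 16, set 0) → VC-HIT  vc=[12]
9: 0x1b3 (blk 27, set 3) → MISS  vc=[12, 31]
10: 0x4e (blk 4, set 0) → MISS  vc=[12, 31, 16]
11: 0x87 (blk 8, set 0) → MISS  vc=[12, 31, 16, 4]
12: 0x45 (blk 4, set 0) → VC-HIT  vc=[12, 31, 16, 8]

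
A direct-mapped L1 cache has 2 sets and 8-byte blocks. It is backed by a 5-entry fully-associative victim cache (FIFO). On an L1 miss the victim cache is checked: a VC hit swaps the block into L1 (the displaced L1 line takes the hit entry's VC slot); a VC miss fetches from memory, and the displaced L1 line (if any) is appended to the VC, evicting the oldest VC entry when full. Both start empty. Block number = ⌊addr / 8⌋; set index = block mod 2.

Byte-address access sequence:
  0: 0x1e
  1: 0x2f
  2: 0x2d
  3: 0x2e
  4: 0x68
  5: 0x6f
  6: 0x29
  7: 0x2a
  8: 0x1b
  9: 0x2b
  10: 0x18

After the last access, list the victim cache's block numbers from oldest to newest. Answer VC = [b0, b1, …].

0: 0x1e (blk 3, set 1) → MISS  vc=[]
1: 0x2f (blk 5, set 1) → MISS  vc=[3]
2: 0x2d (blk 5, set 1) → L1-HIT  vc=[3]
3: 0x2e (blk 5, set 1) → L1-HIT  vc=[3]
4: 0x68 (blk 13, set 1) → MISS  vc=[3, 5]
5: 0x6f (blk 13, set 1) → L1-HIT  vc=[3, 5]
6: 0x29 (blk 5, set 1) → VC-HIT  vc=[3, 13]
7: 0x2a (blk 5, set 1) → L1-HIT  vc=[3, 13]
8: 0x1b (blk 3, set 1) → VC-HIT  vc=[5, 13]
9: 0x2b (blk 5, set 1) → VC-HIT  vc=[3, 13]
10: 0x18 (blk 3, set 1) → VC-HIT  vc=[5, 13]

VC = [5, 13]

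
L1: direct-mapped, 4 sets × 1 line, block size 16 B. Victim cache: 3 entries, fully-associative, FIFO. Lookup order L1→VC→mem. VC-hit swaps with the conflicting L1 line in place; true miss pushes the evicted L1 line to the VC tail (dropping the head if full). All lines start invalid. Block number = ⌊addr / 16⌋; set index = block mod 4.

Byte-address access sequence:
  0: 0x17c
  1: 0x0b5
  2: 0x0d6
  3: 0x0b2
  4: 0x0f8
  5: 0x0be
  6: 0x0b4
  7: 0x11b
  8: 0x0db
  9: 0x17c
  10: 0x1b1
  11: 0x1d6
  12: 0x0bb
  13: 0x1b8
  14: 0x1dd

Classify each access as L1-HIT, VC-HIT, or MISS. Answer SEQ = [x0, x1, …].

SEQ = [MISS, MISS, MISS, L1-HIT, MISS, VC-HIT, L1-HIT, MISS, VC-HIT, VC-HIT, MISS, MISS, MISS, VC-HIT, L1-HIT]

0: 0x17c (blk 23, set 3) → MISS  vc=[]
1: 0xb5 (blk 11, set 3) → MISS  vc=[23]
2: 0xd6 (blk 13, set 1) → MISS  vc=[23]
3: 0xb2 (blk 11, set 3) → L1-HIT  vc=[23]
4: 0xf8 (blk 15, set 3) → MISS  vc=[23, 11]
5: 0xbe (blk 11, set 3) → VC-HIT  vc=[23, 15]
6: 0xb4 (blk 11, set 3) → L1-HIT  vc=[23, 15]
7: 0x11b (blk 17, set 1) → MISS  vc=[23, 15, 13]
8: 0xdb (blk 13, set 1) → VC-HIT  vc=[23, 15, 17]
9: 0x17c (blk 23, set 3) → VC-HIT  vc=[11, 15, 17]
10: 0x1b1 (blk 27, set 3) → MISS  vc=[15, 17, 23]
11: 0x1d6 (blk 29, set 1) → MISS  vc=[17, 23, 13]
12: 0xbb (blk 11, set 3) → MISS  vc=[23, 13, 27]
13: 0x1b8 (blk 27, set 3) → VC-HIT  vc=[23, 13, 11]
14: 0x1dd (blk 29, set 1) → L1-HIT  vc=[23, 13, 11]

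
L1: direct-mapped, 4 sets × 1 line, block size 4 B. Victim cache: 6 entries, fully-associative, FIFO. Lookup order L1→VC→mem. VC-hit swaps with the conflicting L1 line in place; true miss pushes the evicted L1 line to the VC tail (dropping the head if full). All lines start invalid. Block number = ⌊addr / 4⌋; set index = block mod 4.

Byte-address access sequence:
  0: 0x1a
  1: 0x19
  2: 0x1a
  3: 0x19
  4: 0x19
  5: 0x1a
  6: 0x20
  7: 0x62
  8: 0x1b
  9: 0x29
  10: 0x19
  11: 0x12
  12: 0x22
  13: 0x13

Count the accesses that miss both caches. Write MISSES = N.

0: 0x1a (blk 6, set 2) → MISS  vc=[]
1: 0x19 (blk 6, set 2) → L1-HIT  vc=[]
2: 0x1a (blk 6, set 2) → L1-HIT  vc=[]
3: 0x19 (blk 6, set 2) → L1-HIT  vc=[]
4: 0x19 (blk 6, set 2) → L1-HIT  vc=[]
5: 0x1a (blk 6, set 2) → L1-HIT  vc=[]
6: 0x20 (blk 8, set 0) → MISS  vc=[]
7: 0x62 (blk 24, set 0) → MISS  vc=[8]
8: 0x1b (blk 6, set 2) → L1-HIT  vc=[8]
9: 0x29 (blk 10, set 2) → MISS  vc=[8, 6]
10: 0x19 (blk 6, set 2) → VC-HIT  vc=[8, 10]
11: 0x12 (blk 4, set 0) → MISS  vc=[8, 10, 24]
12: 0x22 (blk 8, set 0) → VC-HIT  vc=[4, 10, 24]
13: 0x13 (blk 4, set 0) → VC-HIT  vc=[8, 10, 24]

MISSES = 5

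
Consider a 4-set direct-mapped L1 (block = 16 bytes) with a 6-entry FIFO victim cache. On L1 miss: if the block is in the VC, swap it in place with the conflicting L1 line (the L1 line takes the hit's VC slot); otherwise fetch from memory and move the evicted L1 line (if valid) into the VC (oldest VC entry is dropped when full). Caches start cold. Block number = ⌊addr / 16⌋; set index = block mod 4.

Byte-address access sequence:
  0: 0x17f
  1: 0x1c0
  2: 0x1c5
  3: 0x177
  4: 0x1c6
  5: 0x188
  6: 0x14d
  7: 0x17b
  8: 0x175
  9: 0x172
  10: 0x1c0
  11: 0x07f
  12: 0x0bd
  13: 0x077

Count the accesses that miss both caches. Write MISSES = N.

MISSES = 6

0: 0x17f (blk 23, set 3) → MISS  vc=[]
1: 0x1c0 (blk 28, set 0) → MISS  vc=[]
2: 0x1c5 (blk 28, set 0) → L1-HIT  vc=[]
3: 0x177 (blk 23, set 3) → L1-HIT  vc=[]
4: 0x1c6 (blk 28, set 0) → L1-HIT  vc=[]
5: 0x188 (blk 24, set 0) → MISS  vc=[28]
6: 0x14d (blk 20, set 0) → MISS  vc=[28, 24]
7: 0x17b (blk 23, set 3) → L1-HIT  vc=[28, 24]
8: 0x175 (blk 23, set 3) → L1-HIT  vc=[28, 24]
9: 0x172 (blk 23, set 3) → L1-HIT  vc=[28, 24]
10: 0x1c0 (blk 28, set 0) → VC-HIT  vc=[20, 24]
11: 0x7f (blk 7, set 3) → MISS  vc=[20, 24, 23]
12: 0xbd (blk 11, set 3) → MISS  vc=[20, 24, 23, 7]
13: 0x77 (blk 7, set 3) → VC-HIT  vc=[20, 24, 23, 11]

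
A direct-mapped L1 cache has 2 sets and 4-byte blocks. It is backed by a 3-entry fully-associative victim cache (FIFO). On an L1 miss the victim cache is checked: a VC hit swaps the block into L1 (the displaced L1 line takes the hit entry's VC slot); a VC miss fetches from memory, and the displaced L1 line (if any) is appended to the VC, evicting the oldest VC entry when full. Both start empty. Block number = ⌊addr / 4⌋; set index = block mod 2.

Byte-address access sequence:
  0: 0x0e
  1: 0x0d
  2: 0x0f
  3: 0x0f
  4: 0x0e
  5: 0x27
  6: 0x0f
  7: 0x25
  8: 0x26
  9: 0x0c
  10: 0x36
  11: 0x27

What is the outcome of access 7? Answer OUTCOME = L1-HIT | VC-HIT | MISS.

OUTCOME = VC-HIT

  [0] addr=0xe blk=3 s=1: MISS | VC []
  [1] addr=0xd blk=3 s=1: L1-HIT | VC []
  [2] addr=0xf blk=3 s=1: L1-HIT | VC []
  [3] addr=0xf blk=3 s=1: L1-HIT | VC []
  [4] addr=0xe blk=3 s=1: L1-HIT | VC []
  [5] addr=0x27 blk=9 s=1: MISS | VC [3]
  [6] addr=0xf blk=3 s=1: VC-HIT | VC [9]
  [7] addr=0x25 blk=9 s=1: VC-HIT | VC [3]
  [8] addr=0x26 blk=9 s=1: L1-HIT | VC [3]
  [9] addr=0xc blk=3 s=1: VC-HIT | VC [9]
  [10] addr=0x36 blk=13 s=1: MISS | VC [9, 3]
  [11] addr=0x27 blk=9 s=1: VC-HIT | VC [13, 3]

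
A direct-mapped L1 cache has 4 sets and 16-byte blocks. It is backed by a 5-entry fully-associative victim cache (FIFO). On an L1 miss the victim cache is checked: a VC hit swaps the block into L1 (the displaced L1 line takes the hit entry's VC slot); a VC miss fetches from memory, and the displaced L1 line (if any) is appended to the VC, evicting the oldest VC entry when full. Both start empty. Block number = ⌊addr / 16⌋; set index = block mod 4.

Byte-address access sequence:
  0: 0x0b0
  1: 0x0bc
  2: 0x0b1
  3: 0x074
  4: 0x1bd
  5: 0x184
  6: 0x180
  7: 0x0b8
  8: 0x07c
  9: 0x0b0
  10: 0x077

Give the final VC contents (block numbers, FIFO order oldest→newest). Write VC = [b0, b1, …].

VC = [27, 11]

  [0] addr=0xb0 blk=11 s=3: MISS | VC []
  [1] addr=0xbc blk=11 s=3: L1-HIT | VC []
  [2] addr=0xb1 blk=11 s=3: L1-HIT | VC []
  [3] addr=0x74 blk=7 s=3: MISS | VC [11]
  [4] addr=0x1bd blk=27 s=3: MISS | VC [11, 7]
  [5] addr=0x184 blk=24 s=0: MISS | VC [11, 7]
  [6] addr=0x180 blk=24 s=0: L1-HIT | VC [11, 7]
  [7] addr=0xb8 blk=11 s=3: VC-HIT | VC [27, 7]
  [8] addr=0x7c blk=7 s=3: VC-HIT | VC [27, 11]
  [9] addr=0xb0 blk=11 s=3: VC-HIT | VC [27, 7]
  [10] addr=0x77 blk=7 s=3: VC-HIT | VC [27, 11]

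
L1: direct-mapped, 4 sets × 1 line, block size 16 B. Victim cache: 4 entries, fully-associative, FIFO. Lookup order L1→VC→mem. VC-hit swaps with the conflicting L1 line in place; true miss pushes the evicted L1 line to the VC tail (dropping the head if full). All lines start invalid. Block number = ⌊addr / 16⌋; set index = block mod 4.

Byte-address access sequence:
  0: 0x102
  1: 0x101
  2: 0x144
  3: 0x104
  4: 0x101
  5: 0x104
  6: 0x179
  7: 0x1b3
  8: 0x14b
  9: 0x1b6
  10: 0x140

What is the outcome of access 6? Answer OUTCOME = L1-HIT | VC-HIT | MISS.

OUTCOME = MISS

  [0] addr=0x102 blk=16 s=0: MISS | VC []
  [1] addr=0x101 blk=16 s=0: L1-HIT | VC []
  [2] addr=0x144 blk=20 s=0: MISS | VC [16]
  [3] addr=0x104 blk=16 s=0: VC-HIT | VC [20]
  [4] addr=0x101 blk=16 s=0: L1-HIT | VC [20]
  [5] addr=0x104 blk=16 s=0: L1-HIT | VC [20]
  [6] addr=0x179 blk=23 s=3: MISS | VC [20]
  [7] addr=0x1b3 blk=27 s=3: MISS | VC [20, 23]
  [8] addr=0x14b blk=20 s=0: VC-HIT | VC [16, 23]
  [9] addr=0x1b6 blk=27 s=3: L1-HIT | VC [16, 23]
  [10] addr=0x140 blk=20 s=0: L1-HIT | VC [16, 23]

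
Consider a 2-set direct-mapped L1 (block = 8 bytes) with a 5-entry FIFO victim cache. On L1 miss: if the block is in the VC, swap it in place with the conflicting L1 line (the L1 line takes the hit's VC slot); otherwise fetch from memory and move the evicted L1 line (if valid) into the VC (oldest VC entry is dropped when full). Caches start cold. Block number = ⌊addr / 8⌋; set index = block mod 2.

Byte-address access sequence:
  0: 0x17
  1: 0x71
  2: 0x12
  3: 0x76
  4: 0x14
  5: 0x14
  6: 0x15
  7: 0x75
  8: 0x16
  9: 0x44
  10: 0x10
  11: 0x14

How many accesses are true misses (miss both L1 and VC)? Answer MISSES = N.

MISSES = 3

  [0] addr=0x17 blk=2 s=0: MISS | VC []
  [1] addr=0x71 blk=14 s=0: MISS | VC [2]
  [2] addr=0x12 blk=2 s=0: VC-HIT | VC [14]
  [3] addr=0x76 blk=14 s=0: VC-HIT | VC [2]
  [4] addr=0x14 blk=2 s=0: VC-HIT | VC [14]
  [5] addr=0x14 blk=2 s=0: L1-HIT | VC [14]
  [6] addr=0x15 blk=2 s=0: L1-HIT | VC [14]
  [7] addr=0x75 blk=14 s=0: VC-HIT | VC [2]
  [8] addr=0x16 blk=2 s=0: VC-HIT | VC [14]
  [9] addr=0x44 blk=8 s=0: MISS | VC [14, 2]
  [10] addr=0x10 blk=2 s=0: VC-HIT | VC [14, 8]
  [11] addr=0x14 blk=2 s=0: L1-HIT | VC [14, 8]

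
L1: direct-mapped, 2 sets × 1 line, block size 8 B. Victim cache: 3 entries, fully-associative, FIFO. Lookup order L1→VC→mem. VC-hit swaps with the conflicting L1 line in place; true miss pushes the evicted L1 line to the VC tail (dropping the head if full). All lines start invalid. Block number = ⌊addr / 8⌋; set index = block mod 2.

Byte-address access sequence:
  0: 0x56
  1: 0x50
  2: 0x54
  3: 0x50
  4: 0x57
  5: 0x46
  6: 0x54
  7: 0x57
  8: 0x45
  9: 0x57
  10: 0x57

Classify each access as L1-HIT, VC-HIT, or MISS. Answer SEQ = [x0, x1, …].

SEQ = [MISS, L1-HIT, L1-HIT, L1-HIT, L1-HIT, MISS, VC-HIT, L1-HIT, VC-HIT, VC-HIT, L1-HIT]

#0 0x56→b10/s0 MISS; vc=[]
#1 0x50→b10/s0 L1-HIT; vc=[]
#2 0x54→b10/s0 L1-HIT; vc=[]
#3 0x50→b10/s0 L1-HIT; vc=[]
#4 0x57→b10/s0 L1-HIT; vc=[]
#5 0x46→b8/s0 MISS; vc=[10]
#6 0x54→b10/s0 VC-HIT; vc=[8]
#7 0x57→b10/s0 L1-HIT; vc=[8]
#8 0x45→b8/s0 VC-HIT; vc=[10]
#9 0x57→b10/s0 VC-HIT; vc=[8]
#10 0x57→b10/s0 L1-HIT; vc=[8]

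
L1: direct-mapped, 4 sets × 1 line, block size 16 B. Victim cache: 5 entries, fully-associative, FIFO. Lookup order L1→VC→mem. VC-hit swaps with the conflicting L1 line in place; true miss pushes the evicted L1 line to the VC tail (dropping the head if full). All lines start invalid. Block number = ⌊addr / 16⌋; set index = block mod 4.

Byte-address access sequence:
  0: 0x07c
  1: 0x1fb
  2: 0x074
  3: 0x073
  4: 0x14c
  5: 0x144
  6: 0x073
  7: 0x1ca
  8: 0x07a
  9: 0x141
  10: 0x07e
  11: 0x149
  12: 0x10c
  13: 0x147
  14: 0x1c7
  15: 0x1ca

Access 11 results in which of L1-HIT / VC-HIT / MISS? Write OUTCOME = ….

#0 0x7c→b7/s3 MISS; vc=[]
#1 0x1fb→b31/s3 MISS; vc=[7]
#2 0x74→b7/s3 VC-HIT; vc=[31]
#3 0x73→b7/s3 L1-HIT; vc=[31]
#4 0x14c→b20/s0 MISS; vc=[31]
#5 0x144→b20/s0 L1-HIT; vc=[31]
#6 0x73→b7/s3 L1-HIT; vc=[31]
#7 0x1ca→b28/s0 MISS; vc=[31,20]
#8 0x7a→b7/s3 L1-HIT; vc=[31,20]
#9 0x141→b20/s0 VC-HIT; vc=[31,28]
#10 0x7e→b7/s3 L1-HIT; vc=[31,28]
#11 0x149→b20/s0 L1-HIT; vc=[31,28]
#12 0x10c→b16/s0 MISS; vc=[31,28,20]
#13 0x147→b20/s0 VC-HIT; vc=[31,28,16]
#14 0x1c7→b28/s0 VC-HIT; vc=[31,20,16]
#15 0x1ca→b28/s0 L1-HIT; vc=[31,20,16]

OUTCOME = L1-HIT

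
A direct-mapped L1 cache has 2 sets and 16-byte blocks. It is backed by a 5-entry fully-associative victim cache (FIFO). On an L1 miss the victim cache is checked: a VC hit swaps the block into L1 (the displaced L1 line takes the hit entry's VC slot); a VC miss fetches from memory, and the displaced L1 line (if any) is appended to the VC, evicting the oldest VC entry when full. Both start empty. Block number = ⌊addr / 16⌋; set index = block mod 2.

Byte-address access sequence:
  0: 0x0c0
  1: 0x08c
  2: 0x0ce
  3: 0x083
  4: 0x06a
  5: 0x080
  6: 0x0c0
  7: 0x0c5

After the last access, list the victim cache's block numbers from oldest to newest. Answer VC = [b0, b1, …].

VC = [8, 6]

  [0] addr=0xc0 blk=12 s=0: MISS | VC []
  [1] addr=0x8c blk=8 s=0: MISS | VC [12]
  [2] addr=0xce blk=12 s=0: VC-HIT | VC [8]
  [3] addr=0x83 blk=8 s=0: VC-HIT | VC [12]
  [4] addr=0x6a blk=6 s=0: MISS | VC [12, 8]
  [5] addr=0x80 blk=8 s=0: VC-HIT | VC [12, 6]
  [6] addr=0xc0 blk=12 s=0: VC-HIT | VC [8, 6]
  [7] addr=0xc5 blk=12 s=0: L1-HIT | VC [8, 6]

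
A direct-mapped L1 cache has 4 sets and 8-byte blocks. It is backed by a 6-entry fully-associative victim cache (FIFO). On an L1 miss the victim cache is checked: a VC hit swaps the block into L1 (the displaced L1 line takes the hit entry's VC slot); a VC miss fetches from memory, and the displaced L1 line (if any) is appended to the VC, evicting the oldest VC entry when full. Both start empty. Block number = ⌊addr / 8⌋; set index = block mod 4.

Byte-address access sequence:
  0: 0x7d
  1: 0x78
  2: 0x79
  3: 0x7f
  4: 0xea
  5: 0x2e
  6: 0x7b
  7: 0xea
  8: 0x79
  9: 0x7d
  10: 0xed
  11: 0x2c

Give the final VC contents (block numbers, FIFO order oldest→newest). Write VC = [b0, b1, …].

VC = [29]

  [0] addr=0x7d blk=15 s=3: MISS | VC []
  [1] addr=0x78 blk=15 s=3: L1-HIT | VC []
  [2] addr=0x79 blk=15 s=3: L1-HIT | VC []
  [3] addr=0x7f blk=15 s=3: L1-HIT | VC []
  [4] addr=0xea blk=29 s=1: MISS | VC []
  [5] addr=0x2e blk=5 s=1: MISS | VC [29]
  [6] addr=0x7b blk=15 s=3: L1-HIT | VC [29]
  [7] addr=0xea blk=29 s=1: VC-HIT | VC [5]
  [8] addr=0x79 blk=15 s=3: L1-HIT | VC [5]
  [9] addr=0x7d blk=15 s=3: L1-HIT | VC [5]
  [10] addr=0xed blk=29 s=1: L1-HIT | VC [5]
  [11] addr=0x2c blk=5 s=1: VC-HIT | VC [29]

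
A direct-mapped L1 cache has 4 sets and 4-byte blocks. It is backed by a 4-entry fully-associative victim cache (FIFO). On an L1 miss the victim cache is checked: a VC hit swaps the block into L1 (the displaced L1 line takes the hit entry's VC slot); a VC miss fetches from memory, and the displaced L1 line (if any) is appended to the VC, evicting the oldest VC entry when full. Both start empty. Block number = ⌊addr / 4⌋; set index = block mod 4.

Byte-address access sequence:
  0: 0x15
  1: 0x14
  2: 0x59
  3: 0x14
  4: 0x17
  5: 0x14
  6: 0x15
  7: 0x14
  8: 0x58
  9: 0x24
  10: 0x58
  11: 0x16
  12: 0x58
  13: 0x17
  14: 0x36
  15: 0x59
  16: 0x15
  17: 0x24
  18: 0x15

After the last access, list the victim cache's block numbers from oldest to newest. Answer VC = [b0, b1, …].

  [0] addr=0x15 blk=5 s=1: MISS | VC []
  [1] addr=0x14 blk=5 s=1: L1-HIT | VC []
  [2] addr=0x59 blk=22 s=2: MISS | VC []
  [3] addr=0x14 blk=5 s=1: L1-HIT | VC []
  [4] addr=0x17 blk=5 s=1: L1-HIT | VC []
  [5] addr=0x14 blk=5 s=1: L1-HIT | VC []
  [6] addr=0x15 blk=5 s=1: L1-HIT | VC []
  [7] addr=0x14 blk=5 s=1: L1-HIT | VC []
  [8] addr=0x58 blk=22 s=2: L1-HIT | VC []
  [9] addr=0x24 blk=9 s=1: MISS | VC [5]
  [10] addr=0x58 blk=22 s=2: L1-HIT | VC [5]
  [11] addr=0x16 blk=5 s=1: VC-HIT | VC [9]
  [12] addr=0x58 blk=22 s=2: L1-HIT | VC [9]
  [13] addr=0x17 blk=5 s=1: L1-HIT | VC [9]
  [14] addr=0x36 blk=13 s=1: MISS | VC [9, 5]
  [15] addr=0x59 blk=22 s=2: L1-HIT | VC [9, 5]
  [16] addr=0x15 blk=5 s=1: VC-HIT | VC [9, 13]
  [17] addr=0x24 blk=9 s=1: VC-HIT | VC [5, 13]
  [18] addr=0x15 blk=5 s=1: VC-HIT | VC [9, 13]

VC = [9, 13]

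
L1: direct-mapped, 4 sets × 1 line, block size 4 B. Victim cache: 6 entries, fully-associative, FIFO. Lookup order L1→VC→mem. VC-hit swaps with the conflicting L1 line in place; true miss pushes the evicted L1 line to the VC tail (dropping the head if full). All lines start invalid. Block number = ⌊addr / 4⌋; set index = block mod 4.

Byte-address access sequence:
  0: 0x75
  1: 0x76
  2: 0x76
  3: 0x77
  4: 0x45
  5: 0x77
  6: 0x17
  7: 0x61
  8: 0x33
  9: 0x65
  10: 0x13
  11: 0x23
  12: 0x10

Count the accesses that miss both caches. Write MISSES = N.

  [0] addr=0x75 blk=29 s=1: MISS | VC []
  [1] addr=0x76 blk=29 s=1: L1-HIT | VC []
  [2] addr=0x76 blk=29 s=1: L1-HIT | VC []
  [3] addr=0x77 blk=29 s=1: L1-HIT | VC []
  [4] addr=0x45 blk=17 s=1: MISS | VC [29]
  [5] addr=0x77 blk=29 s=1: VC-HIT | VC [17]
  [6] addr=0x17 blk=5 s=1: MISS | VC [17, 29]
  [7] addr=0x61 blk=24 s=0: MISS | VC [17, 29]
  [8] addr=0x33 blk=12 s=0: MISS | VC [17, 29, 24]
  [9] addr=0x65 blk=25 s=1: MISS | VC [17, 29, 24, 5]
  [10] addr=0x13 blk=4 s=0: MISS | VC [17, 29, 24, 5, 12]
  [11] addr=0x23 blk=8 s=0: MISS | VC [17, 29, 24, 5, 12, 4]
  [12] addr=0x10 blk=4 s=0: VC-HIT | VC [17, 29, 24, 5, 12, 8]

MISSES = 8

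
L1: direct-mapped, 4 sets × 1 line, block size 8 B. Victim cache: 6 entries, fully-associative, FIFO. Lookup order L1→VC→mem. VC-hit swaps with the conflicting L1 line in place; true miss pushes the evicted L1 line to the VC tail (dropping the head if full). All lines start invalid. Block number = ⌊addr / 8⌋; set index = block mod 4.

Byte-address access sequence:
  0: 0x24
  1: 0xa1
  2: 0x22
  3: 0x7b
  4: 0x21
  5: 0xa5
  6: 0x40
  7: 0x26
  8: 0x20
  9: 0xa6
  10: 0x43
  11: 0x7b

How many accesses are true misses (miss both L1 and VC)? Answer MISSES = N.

#0 0x24→b4/s0 MISS; vc=[]
#1 0xa1→b20/s0 MISS; vc=[4]
#2 0x22→b4/s0 VC-HIT; vc=[20]
#3 0x7b→b15/s3 MISS; vc=[20]
#4 0x21→b4/s0 L1-HIT; vc=[20]
#5 0xa5→b20/s0 VC-HIT; vc=[4]
#6 0x40→b8/s0 MISS; vc=[4,20]
#7 0x26→b4/s0 VC-HIT; vc=[8,20]
#8 0x20→b4/s0 L1-HIT; vc=[8,20]
#9 0xa6→b20/s0 VC-HIT; vc=[8,4]
#10 0x43→b8/s0 VC-HIT; vc=[20,4]
#11 0x7b→b15/s3 L1-HIT; vc=[20,4]

MISSES = 4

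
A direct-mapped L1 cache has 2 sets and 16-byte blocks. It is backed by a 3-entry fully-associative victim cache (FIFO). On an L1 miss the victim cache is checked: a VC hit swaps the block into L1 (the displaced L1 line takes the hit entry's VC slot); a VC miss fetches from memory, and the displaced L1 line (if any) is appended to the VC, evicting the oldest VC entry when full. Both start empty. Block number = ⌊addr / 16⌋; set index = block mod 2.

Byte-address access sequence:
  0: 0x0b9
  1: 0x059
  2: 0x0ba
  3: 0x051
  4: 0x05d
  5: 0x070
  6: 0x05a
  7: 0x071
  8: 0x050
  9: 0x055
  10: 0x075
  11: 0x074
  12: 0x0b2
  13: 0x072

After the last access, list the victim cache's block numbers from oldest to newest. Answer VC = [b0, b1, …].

  [0] addr=0xb9 blk=11 s=1: MISS | VC []
  [1] addr=0x59 blk=5 s=1: MISS | VC [11]
  [2] addr=0xba blk=11 s=1: VC-HIT | VC [5]
  [3] addr=0x51 blk=5 s=1: VC-HIT | VC [11]
  [4] addr=0x5d blk=5 s=1: L1-HIT | VC [11]
  [5] addr=0x70 blk=7 s=1: MISS | VC [11, 5]
  [6] addr=0x5a blk=5 s=1: VC-HIT | VC [11, 7]
  [7] addr=0x71 blk=7 s=1: VC-HIT | VC [11, 5]
  [8] addr=0x50 blk=5 s=1: VC-HIT | VC [11, 7]
  [9] addr=0x55 blk=5 s=1: L1-HIT | VC [11, 7]
  [10] addr=0x75 blk=7 s=1: VC-HIT | VC [11, 5]
  [11] addr=0x74 blk=7 s=1: L1-HIT | VC [11, 5]
  [12] addr=0xb2 blk=11 s=1: VC-HIT | VC [7, 5]
  [13] addr=0x72 blk=7 s=1: VC-HIT | VC [11, 5]

VC = [11, 5]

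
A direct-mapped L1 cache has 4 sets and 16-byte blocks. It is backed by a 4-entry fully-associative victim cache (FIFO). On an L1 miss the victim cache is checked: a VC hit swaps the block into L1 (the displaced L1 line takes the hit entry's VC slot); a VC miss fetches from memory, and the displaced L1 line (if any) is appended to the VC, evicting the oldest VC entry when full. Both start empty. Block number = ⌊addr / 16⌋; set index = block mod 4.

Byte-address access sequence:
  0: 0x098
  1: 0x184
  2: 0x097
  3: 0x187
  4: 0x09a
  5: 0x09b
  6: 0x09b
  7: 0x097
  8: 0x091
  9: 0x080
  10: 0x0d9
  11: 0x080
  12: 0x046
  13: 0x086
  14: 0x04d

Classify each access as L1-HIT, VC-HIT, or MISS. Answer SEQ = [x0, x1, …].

  [0] addr=0x98 blk=9 s=1: MISS | VC []
  [1] addr=0x184 blk=24 s=0: MISS | VC []
  [2] addr=0x97 blk=9 s=1: L1-HIT | VC []
  [3] addr=0x187 blk=24 s=0: L1-HIT | VC []
  [4] addr=0x9a blk=9 s=1: L1-HIT | VC []
  [5] addr=0x9b blk=9 s=1: L1-HIT | VC []
  [6] addr=0x9b blk=9 s=1: L1-HIT | VC []
  [7] addr=0x97 blk=9 s=1: L1-HIT | VC []
  [8] addr=0x91 blk=9 s=1: L1-HIT | VC []
  [9] addr=0x80 blk=8 s=0: MISS | VC [24]
  [10] addr=0xd9 blk=13 s=1: MISS | VC [24, 9]
  [11] addr=0x80 blk=8 s=0: L1-HIT | VC [24, 9]
  [12] addr=0x46 blk=4 s=0: MISS | VC [24, 9, 8]
  [13] addr=0x86 blk=8 s=0: VC-HIT | VC [24, 9, 4]
  [14] addr=0x4d blk=4 s=0: VC-HIT | VC [24, 9, 8]

SEQ = [MISS, MISS, L1-HIT, L1-HIT, L1-HIT, L1-HIT, L1-HIT, L1-HIT, L1-HIT, MISS, MISS, L1-HIT, MISS, VC-HIT, VC-HIT]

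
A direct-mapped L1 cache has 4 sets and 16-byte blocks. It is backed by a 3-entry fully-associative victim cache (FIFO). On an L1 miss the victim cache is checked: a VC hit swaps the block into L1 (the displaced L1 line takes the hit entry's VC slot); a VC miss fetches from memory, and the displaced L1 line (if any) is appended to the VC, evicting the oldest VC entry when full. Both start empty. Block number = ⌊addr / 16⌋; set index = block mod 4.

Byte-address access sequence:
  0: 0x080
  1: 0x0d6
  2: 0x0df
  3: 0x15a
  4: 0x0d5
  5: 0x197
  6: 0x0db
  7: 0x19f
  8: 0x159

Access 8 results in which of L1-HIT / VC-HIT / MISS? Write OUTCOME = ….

OUTCOME = VC-HIT

#0 0x80→b8/s0 MISS; vc=[]
#1 0xd6→b13/s1 MISS; vc=[]
#2 0xdf→b13/s1 L1-HIT; vc=[]
#3 0x15a→b21/s1 MISS; vc=[13]
#4 0xd5→b13/s1 VC-HIT; vc=[21]
#5 0x197→b25/s1 MISS; vc=[21,13]
#6 0xdb→b13/s1 VC-HIT; vc=[21,25]
#7 0x19f→b25/s1 VC-HIT; vc=[21,13]
#8 0x159→b21/s1 VC-HIT; vc=[25,13]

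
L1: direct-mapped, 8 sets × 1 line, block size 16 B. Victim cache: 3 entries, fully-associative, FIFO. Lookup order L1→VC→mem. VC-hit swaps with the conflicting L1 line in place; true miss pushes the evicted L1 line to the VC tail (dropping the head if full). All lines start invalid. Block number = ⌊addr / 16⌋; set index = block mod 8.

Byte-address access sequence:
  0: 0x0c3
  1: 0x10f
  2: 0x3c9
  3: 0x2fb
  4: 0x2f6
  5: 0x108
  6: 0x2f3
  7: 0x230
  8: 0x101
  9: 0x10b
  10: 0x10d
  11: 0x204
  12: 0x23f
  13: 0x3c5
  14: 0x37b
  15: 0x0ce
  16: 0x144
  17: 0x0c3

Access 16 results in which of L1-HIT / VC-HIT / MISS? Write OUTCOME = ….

OUTCOME = MISS

0: 0xc3 (blk 12, set 4) → MISS  vc=[]
1: 0x10f (blk 16, set 0) → MISS  vc=[]
2: 0x3c9 (blk 60, set 4) → MISS  vc=[12]
3: 0x2fb (blk 47, set 7) → MISS  vc=[12]
4: 0x2f6 (blk 47, set 7) → L1-HIT  vc=[12]
5: 0x108 (blk 16, set 0) → L1-HIT  vc=[12]
6: 0x2f3 (blk 47, set 7) → L1-HIT  vc=[12]
7: 0x230 (blk 35, set 3) → MISS  vc=[12]
8: 0x101 (blk 16, set 0) → L1-HIT  vc=[12]
9: 0x10b (blk 16, set 0) → L1-HIT  vc=[12]
10: 0x10d (blk 16, set 0) → L1-HIT  vc=[12]
11: 0x204 (blk 32, set 0) → MISS  vc=[12, 16]
12: 0x23f (blk 35, set 3) → L1-HIT  vc=[12, 16]
13: 0x3c5 (blk 60, set 4) → L1-HIT  vc=[12, 16]
14: 0x37b (blk 55, set 7) → MISS  vc=[12, 16, 47]
15: 0xce (blk 12, set 4) → VC-HIT  vc=[60, 16, 47]
16: 0x144 (blk 20, set 4) → MISS  vc=[16, 47, 12]
17: 0xc3 (blk 12, set 4) → VC-HIT  vc=[16, 47, 20]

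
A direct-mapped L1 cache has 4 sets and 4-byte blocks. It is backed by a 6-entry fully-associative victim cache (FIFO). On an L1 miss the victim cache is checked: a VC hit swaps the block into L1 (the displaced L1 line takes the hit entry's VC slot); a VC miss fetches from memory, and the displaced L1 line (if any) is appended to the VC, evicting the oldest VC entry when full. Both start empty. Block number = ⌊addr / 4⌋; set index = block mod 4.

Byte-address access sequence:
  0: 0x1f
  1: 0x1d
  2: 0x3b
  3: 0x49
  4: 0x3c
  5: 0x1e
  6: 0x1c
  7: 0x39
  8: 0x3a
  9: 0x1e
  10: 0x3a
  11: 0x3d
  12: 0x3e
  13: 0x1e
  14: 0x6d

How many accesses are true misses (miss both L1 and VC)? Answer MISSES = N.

  [0] addr=0x1f blk=7 s=3: MISS | VC []
  [1] addr=0x1d blk=7 s=3: L1-HIT | VC []
  [2] addr=0x3b blk=14 s=2: MISS | VC []
  [3] addr=0x49 blk=18 s=2: MISS | VC [14]
  [4] addr=0x3c blk=15 s=3: MISS | VC [14, 7]
  [5] addr=0x1e blk=7 s=3: VC-HIT | VC [14, 15]
  [6] addr=0x1c blk=7 s=3: L1-HIT | VC [14, 15]
  [7] addr=0x39 blk=14 s=2: VC-HIT | VC [18, 15]
  [8] addr=0x3a blk=14 s=2: L1-HIT | VC [18, 15]
  [9] addr=0x1e blk=7 s=3: L1-HIT | VC [18, 15]
  [10] addr=0x3a blk=14 s=2: L1-HIT | VC [18, 15]
  [11] addr=0x3d blk=15 s=3: VC-HIT | VC [18, 7]
  [12] addr=0x3e blk=15 s=3: L1-HIT | VC [18, 7]
  [13] addr=0x1e blk=7 s=3: VC-HIT | VC [18, 15]
  [14] addr=0x6d blk=27 s=3: MISS | VC [18, 15, 7]

MISSES = 5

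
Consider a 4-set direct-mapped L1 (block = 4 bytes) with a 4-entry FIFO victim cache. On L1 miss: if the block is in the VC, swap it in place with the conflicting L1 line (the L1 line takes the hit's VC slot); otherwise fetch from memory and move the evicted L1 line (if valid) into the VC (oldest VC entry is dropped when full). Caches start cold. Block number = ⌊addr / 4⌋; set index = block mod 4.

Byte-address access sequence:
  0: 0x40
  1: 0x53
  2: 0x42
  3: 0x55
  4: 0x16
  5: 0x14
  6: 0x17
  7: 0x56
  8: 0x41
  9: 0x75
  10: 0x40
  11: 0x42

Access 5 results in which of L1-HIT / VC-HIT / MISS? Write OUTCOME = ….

OUTCOME = L1-HIT

#0 0x40→b16/s0 MISS; vc=[]
#1 0x53→b20/s0 MISS; vc=[16]
#2 0x42→b16/s0 VC-HIT; vc=[20]
#3 0x55→b21/s1 MISS; vc=[20]
#4 0x16→b5/s1 MISS; vc=[20,21]
#5 0x14→b5/s1 L1-HIT; vc=[20,21]
#6 0x17→b5/s1 L1-HIT; vc=[20,21]
#7 0x56→b21/s1 VC-HIT; vc=[20,5]
#8 0x41→b16/s0 L1-HIT; vc=[20,5]
#9 0x75→b29/s1 MISS; vc=[20,5,21]
#10 0x40→b16/s0 L1-HIT; vc=[20,5,21]
#11 0x42→b16/s0 L1-HIT; vc=[20,5,21]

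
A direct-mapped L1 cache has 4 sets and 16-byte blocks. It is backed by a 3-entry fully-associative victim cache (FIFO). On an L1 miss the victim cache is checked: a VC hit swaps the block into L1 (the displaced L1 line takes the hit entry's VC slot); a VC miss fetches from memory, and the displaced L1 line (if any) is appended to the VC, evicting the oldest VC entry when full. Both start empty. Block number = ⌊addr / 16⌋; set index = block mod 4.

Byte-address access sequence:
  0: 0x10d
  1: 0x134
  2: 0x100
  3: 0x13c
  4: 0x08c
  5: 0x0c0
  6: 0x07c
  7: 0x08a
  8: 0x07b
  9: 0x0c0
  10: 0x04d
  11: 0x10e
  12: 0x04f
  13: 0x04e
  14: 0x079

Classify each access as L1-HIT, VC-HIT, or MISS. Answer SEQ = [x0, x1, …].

#0 0x10d→b16/s0 MISS; vc=[]
#1 0x134→b19/s3 MISS; vc=[]
#2 0x100→b16/s0 L1-HIT; vc=[]
#3 0x13c→b19/s3 L1-HIT; vc=[]
#4 0x8c→b8/s0 MISS; vc=[16]
#5 0xc0→b12/s0 MISS; vc=[16,8]
#6 0x7c→b7/s3 MISS; vc=[16,8,19]
#7 0x8a→b8/s0 VC-HIT; vc=[16,12,19]
#8 0x7b→b7/s3 L1-HIT; vc=[16,12,19]
#9 0xc0→b12/s0 VC-HIT; vc=[16,8,19]
#10 0x4d→b4/s0 MISS; vc=[8,19,12]
#11 0x10e→b16/s0 MISS; vc=[19,12,4]
#12 0x4f→b4/s0 VC-HIT; vc=[19,12,16]
#13 0x4e→b4/s0 L1-HIT; vc=[19,12,16]
#14 0x79→b7/s3 L1-HIT; vc=[19,12,16]

SEQ = [MISS, MISS, L1-HIT, L1-HIT, MISS, MISS, MISS, VC-HIT, L1-HIT, VC-HIT, MISS, MISS, VC-HIT, L1-HIT, L1-HIT]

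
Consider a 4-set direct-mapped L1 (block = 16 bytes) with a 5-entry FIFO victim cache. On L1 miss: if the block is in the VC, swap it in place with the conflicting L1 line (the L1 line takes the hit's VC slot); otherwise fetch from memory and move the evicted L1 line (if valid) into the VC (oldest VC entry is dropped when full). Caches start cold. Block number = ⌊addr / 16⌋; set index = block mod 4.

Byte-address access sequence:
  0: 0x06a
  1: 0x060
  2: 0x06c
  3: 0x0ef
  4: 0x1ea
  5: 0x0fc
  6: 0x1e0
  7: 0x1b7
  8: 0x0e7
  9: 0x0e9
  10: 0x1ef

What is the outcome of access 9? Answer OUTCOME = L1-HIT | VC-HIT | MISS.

OUTCOME = L1-HIT

0: 0x6a (blk 6, set 2) → MISS  vc=[]
1: 0x60 (blk 6, set 2) → L1-HIT  vc=[]
2: 0x6c (blk 6, set 2) → L1-HIT  vc=[]
3: 0xef (blk 14, set 2) → MISS  vc=[6]
4: 0x1ea (blk 30, set 2) → MISS  vc=[6, 14]
5: 0xfc (blk 15, set 3) → MISS  vc=[6, 14]
6: 0x1e0 (blk 30, set 2) → L1-HIT  vc=[6, 14]
7: 0x1b7 (blk 27, set 3) → MISS  vc=[6, 14, 15]
8: 0xe7 (blk 14, set 2) → VC-HIT  vc=[6, 30, 15]
9: 0xe9 (blk 14, set 2) → L1-HIT  vc=[6, 30, 15]
10: 0x1ef (blk 30, set 2) → VC-HIT  vc=[6, 14, 15]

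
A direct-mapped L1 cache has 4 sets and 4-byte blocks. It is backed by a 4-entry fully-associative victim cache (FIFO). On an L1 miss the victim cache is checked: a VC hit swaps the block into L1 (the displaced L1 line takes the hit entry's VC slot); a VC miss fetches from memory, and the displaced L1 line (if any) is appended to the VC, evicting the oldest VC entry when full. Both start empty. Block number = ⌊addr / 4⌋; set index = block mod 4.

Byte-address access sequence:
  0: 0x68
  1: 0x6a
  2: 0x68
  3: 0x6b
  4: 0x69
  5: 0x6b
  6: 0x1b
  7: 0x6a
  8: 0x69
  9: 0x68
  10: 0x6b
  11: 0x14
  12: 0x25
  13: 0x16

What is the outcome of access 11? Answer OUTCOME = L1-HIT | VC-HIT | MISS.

OUTCOME = MISS

  [0] addr=0x68 blk=26 s=2: MISS | VC []
  [1] addr=0x6a blk=26 s=2: L1-HIT | VC []
  [2] addr=0x68 blk=26 s=2: L1-HIT | VC []
  [3] addr=0x6b blk=26 s=2: L1-HIT | VC []
  [4] addr=0x69 blk=26 s=2: L1-HIT | VC []
  [5] addr=0x6b blk=26 s=2: L1-HIT | VC []
  [6] addr=0x1b blk=6 s=2: MISS | VC [26]
  [7] addr=0x6a blk=26 s=2: VC-HIT | VC [6]
  [8] addr=0x69 blk=26 s=2: L1-HIT | VC [6]
  [9] addr=0x68 blk=26 s=2: L1-HIT | VC [6]
  [10] addr=0x6b blk=26 s=2: L1-HIT | VC [6]
  [11] addr=0x14 blk=5 s=1: MISS | VC [6]
  [12] addr=0x25 blk=9 s=1: MISS | VC [6, 5]
  [13] addr=0x16 blk=5 s=1: VC-HIT | VC [6, 9]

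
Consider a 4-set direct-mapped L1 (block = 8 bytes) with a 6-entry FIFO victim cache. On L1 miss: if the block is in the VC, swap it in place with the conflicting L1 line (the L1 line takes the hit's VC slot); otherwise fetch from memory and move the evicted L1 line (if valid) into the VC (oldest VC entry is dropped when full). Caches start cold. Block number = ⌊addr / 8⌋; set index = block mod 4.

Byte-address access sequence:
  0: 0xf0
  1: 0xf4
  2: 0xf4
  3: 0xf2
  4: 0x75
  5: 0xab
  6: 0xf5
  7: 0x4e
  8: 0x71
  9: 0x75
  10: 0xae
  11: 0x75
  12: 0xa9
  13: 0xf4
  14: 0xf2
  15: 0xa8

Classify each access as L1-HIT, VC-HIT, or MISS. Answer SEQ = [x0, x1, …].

#0 0xf0→b30/s2 MISS; vc=[]
#1 0xf4→b30/s2 L1-HIT; vc=[]
#2 0xf4→b30/s2 L1-HIT; vc=[]
#3 0xf2→b30/s2 L1-HIT; vc=[]
#4 0x75→b14/s2 MISS; vc=[30]
#5 0xab→b21/s1 MISS; vc=[30]
#6 0xf5→b30/s2 VC-HIT; vc=[14]
#7 0x4e→b9/s1 MISS; vc=[14,21]
#8 0x71→b14/s2 VC-HIT; vc=[30,21]
#9 0x75→b14/s2 L1-HIT; vc=[30,21]
#10 0xae→b21/s1 VC-HIT; vc=[30,9]
#11 0x75→b14/s2 L1-HIT; vc=[30,9]
#12 0xa9→b21/s1 L1-HIT; vc=[30,9]
#13 0xf4→b30/s2 VC-HIT; vc=[14,9]
#14 0xf2→b30/s2 L1-HIT; vc=[14,9]
#15 0xa8→b21/s1 L1-HIT; vc=[14,9]

SEQ = [MISS, L1-HIT, L1-HIT, L1-HIT, MISS, MISS, VC-HIT, MISS, VC-HIT, L1-HIT, VC-HIT, L1-HIT, L1-HIT, VC-HIT, L1-HIT, L1-HIT]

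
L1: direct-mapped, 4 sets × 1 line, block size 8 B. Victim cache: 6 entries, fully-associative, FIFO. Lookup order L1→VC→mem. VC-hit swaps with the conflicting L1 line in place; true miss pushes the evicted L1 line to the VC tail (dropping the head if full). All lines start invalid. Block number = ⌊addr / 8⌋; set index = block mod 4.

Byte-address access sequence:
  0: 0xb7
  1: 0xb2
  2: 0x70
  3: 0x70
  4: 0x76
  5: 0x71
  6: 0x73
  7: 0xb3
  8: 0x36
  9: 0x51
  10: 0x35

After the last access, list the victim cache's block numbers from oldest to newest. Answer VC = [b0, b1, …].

VC = [14, 22, 10]

#0 0xb7→b22/s2 MISS; vc=[]
#1 0xb2→b22/s2 L1-HIT; vc=[]
#2 0x70→b14/s2 MISS; vc=[22]
#3 0x70→b14/s2 L1-HIT; vc=[22]
#4 0x76→b14/s2 L1-HIT; vc=[22]
#5 0x71→b14/s2 L1-HIT; vc=[22]
#6 0x73→b14/s2 L1-HIT; vc=[22]
#7 0xb3→b22/s2 VC-HIT; vc=[14]
#8 0x36→b6/s2 MISS; vc=[14,22]
#9 0x51→b10/s2 MISS; vc=[14,22,6]
#10 0x35→b6/s2 VC-HIT; vc=[14,22,10]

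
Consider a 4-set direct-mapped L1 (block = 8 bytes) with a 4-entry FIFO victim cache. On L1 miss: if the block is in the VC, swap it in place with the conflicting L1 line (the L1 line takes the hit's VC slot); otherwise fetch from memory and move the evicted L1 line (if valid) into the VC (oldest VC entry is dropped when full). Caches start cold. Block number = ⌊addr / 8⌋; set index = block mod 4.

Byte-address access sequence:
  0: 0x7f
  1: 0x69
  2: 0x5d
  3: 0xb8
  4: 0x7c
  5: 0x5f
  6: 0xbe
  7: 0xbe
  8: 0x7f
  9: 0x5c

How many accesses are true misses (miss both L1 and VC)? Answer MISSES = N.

MISSES = 4

#0 0x7f→b15/s3 MISS; vc=[]
#1 0x69→b13/s1 MISS; vc=[]
#2 0x5d→b11/s3 MISS; vc=[15]
#3 0xb8→b23/s3 MISS; vc=[15,11]
#4 0x7c→b15/s3 VC-HIT; vc=[23,11]
#5 0x5f→b11/s3 VC-HIT; vc=[23,15]
#6 0xbe→b23/s3 VC-HIT; vc=[11,15]
#7 0xbe→b23/s3 L1-HIT; vc=[11,15]
#8 0x7f→b15/s3 VC-HIT; vc=[11,23]
#9 0x5c→b11/s3 VC-HIT; vc=[15,23]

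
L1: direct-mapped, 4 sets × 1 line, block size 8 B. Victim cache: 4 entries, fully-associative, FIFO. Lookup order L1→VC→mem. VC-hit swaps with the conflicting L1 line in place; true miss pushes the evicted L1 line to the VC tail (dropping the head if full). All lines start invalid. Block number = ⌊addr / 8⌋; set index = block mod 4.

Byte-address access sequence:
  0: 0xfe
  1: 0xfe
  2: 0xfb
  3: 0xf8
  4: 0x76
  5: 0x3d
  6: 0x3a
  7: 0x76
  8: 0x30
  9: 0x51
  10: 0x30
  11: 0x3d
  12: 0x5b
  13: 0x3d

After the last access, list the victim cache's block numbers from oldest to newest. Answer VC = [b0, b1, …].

VC = [31, 14, 10, 11]

#0 0xfe→b31/s3 MISS; vc=[]
#1 0xfe→b31/s3 L1-HIT; vc=[]
#2 0xfb→b31/s3 L1-HIT; vc=[]
#3 0xf8→b31/s3 L1-HIT; vc=[]
#4 0x76→b14/s2 MISS; vc=[]
#5 0x3d→b7/s3 MISS; vc=[31]
#6 0x3a→b7/s3 L1-HIT; vc=[31]
#7 0x76→b14/s2 L1-HIT; vc=[31]
#8 0x30→b6/s2 MISS; vc=[31,14]
#9 0x51→b10/s2 MISS; vc=[31,14,6]
#10 0x30→b6/s2 VC-HIT; vc=[31,14,10]
#11 0x3d→b7/s3 L1-HIT; vc=[31,14,10]
#12 0x5b→b11/s3 MISS; vc=[31,14,10,7]
#13 0x3d→b7/s3 VC-HIT; vc=[31,14,10,11]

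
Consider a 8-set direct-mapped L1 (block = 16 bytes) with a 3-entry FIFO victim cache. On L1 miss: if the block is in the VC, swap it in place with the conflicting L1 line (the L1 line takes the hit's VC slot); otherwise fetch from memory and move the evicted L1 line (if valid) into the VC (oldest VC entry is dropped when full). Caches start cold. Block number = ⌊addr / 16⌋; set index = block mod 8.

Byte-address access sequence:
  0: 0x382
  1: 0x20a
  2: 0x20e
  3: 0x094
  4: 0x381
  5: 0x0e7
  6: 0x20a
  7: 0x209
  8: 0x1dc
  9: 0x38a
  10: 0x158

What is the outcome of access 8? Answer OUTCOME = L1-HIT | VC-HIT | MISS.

OUTCOME = MISS

#0 0x382→b56/s0 MISS; vc=[]
#1 0x20a→b32/s0 MISS; vc=[56]
#2 0x20e→b32/s0 L1-HIT; vc=[56]
#3 0x94→b9/s1 MISS; vc=[56]
#4 0x381→b56/s0 VC-HIT; vc=[32]
#5 0xe7→b14/s6 MISS; vc=[32]
#6 0x20a→b32/s0 VC-HIT; vc=[56]
#7 0x209→b32/s0 L1-HIT; vc=[56]
#8 0x1dc→b29/s5 MISS; vc=[56]
#9 0x38a→b56/s0 VC-HIT; vc=[32]
#10 0x158→b21/s5 MISS; vc=[32,29]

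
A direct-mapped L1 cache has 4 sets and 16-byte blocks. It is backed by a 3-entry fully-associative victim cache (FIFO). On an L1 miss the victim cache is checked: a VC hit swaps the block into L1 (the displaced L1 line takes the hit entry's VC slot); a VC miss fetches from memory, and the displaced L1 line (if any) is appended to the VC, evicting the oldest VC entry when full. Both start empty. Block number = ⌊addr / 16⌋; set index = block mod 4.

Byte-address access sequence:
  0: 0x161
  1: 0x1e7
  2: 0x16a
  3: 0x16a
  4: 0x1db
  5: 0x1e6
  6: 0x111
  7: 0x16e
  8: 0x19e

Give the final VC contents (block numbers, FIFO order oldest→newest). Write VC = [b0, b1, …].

VC = [30, 29, 17]

  [0] addr=0x161 blk=22 s=2: MISS | VC []
  [1] addr=0x1e7 blk=30 s=2: MISS | VC [22]
  [2] addr=0x16a blk=22 s=2: VC-HIT | VC [30]
  [3] addr=0x16a blk=22 s=2: L1-HIT | VC [30]
  [4] addr=0x1db blk=29 s=1: MISS | VC [30]
  [5] addr=0x1e6 blk=30 s=2: VC-HIT | VC [22]
  [6] addr=0x111 blk=17 s=1: MISS | VC [22, 29]
  [7] addr=0x16e blk=22 s=2: VC-HIT | VC [30, 29]
  [8] addr=0x19e blk=25 s=1: MISS | VC [30, 29, 17]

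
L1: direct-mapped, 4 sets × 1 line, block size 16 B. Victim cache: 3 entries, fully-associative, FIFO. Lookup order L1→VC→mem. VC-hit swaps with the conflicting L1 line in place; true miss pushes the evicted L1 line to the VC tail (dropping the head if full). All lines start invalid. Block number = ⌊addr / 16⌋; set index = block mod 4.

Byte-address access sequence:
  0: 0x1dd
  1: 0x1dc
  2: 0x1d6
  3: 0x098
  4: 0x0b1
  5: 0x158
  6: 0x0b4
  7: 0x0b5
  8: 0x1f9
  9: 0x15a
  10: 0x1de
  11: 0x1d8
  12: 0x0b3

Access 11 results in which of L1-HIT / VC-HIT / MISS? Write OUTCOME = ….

OUTCOME = L1-HIT

  [0] addr=0x1dd blk=29 s=1: MISS | VC []
  [1] addr=0x1dc blk=29 s=1: L1-HIT | VC []
  [2] addr=0x1d6 blk=29 s=1: L1-HIT | VC []
  [3] addr=0x98 blk=9 s=1: MISS | VC [29]
  [4] addr=0xb1 blk=11 s=3: MISS | VC [29]
  [5] addr=0x158 blk=21 s=1: MISS | VC [29, 9]
  [6] addr=0xb4 blk=11 s=3: L1-HIT | VC [29, 9]
  [7] addr=0xb5 blk=11 s=3: L1-HIT | VC [29, 9]
  [8] addr=0x1f9 blk=31 s=3: MISS | VC [29, 9, 11]
  [9] addr=0x15a blk=21 s=1: L1-HIT | VC [29, 9, 11]
  [10] addr=0x1de blk=29 s=1: VC-HIT | VC [21, 9, 11]
  [11] addr=0x1d8 blk=29 s=1: L1-HIT | VC [21, 9, 11]
  [12] addr=0xb3 blk=11 s=3: VC-HIT | VC [21, 9, 31]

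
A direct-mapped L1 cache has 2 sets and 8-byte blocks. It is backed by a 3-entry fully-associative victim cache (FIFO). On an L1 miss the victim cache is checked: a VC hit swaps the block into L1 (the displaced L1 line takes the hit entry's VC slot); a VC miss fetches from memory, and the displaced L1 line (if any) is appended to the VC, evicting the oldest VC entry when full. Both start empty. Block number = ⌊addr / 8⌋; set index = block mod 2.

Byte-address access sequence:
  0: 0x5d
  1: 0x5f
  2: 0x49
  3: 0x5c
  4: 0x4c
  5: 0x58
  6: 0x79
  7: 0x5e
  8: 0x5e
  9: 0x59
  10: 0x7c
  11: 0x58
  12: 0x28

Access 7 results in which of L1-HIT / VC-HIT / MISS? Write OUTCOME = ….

  [0] addr=0x5d blk=11 s=1: MISS | VC []
  [1] addr=0x5f blk=11 s=1: L1-HIT | VC []
  [2] addr=0x49 blk=9 s=1: MISS | VC [11]
  [3] addr=0x5c blk=11 s=1: VC-HIT | VC [9]
  [4] addr=0x4c blk=9 s=1: VC-HIT | VC [11]
  [5] addr=0x58 blk=11 s=1: VC-HIT | VC [9]
  [6] addr=0x79 blk=15 s=1: MISS | VC [9, 11]
  [7] addr=0x5e blk=11 s=1: VC-HIT | VC [9, 15]
  [8] addr=0x5e blk=11 s=1: L1-HIT | VC [9, 15]
  [9] addr=0x59 blk=11 s=1: L1-HIT | VC [9, 15]
  [10] addr=0x7c blk=15 s=1: VC-HIT | VC [9, 11]
  [11] addr=0x58 blk=11 s=1: VC-HIT | VC [9, 15]
  [12] addr=0x28 blk=5 s=1: MISS | VC [9, 15, 11]

OUTCOME = VC-HIT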